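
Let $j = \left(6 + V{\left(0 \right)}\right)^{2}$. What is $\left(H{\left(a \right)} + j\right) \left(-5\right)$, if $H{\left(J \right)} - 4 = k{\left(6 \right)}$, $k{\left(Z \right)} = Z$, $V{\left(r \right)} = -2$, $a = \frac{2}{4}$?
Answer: $-130$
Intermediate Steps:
$a = \frac{1}{2}$ ($a = 2 \cdot \frac{1}{4} = \frac{1}{2} \approx 0.5$)
$H{\left(J \right)} = 10$ ($H{\left(J \right)} = 4 + 6 = 10$)
$j = 16$ ($j = \left(6 - 2\right)^{2} = 4^{2} = 16$)
$\left(H{\left(a \right)} + j\right) \left(-5\right) = \left(10 + 16\right) \left(-5\right) = 26 \left(-5\right) = -130$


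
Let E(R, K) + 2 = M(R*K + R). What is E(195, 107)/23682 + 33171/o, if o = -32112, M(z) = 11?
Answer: -43625923/42248688 ≈ -1.0326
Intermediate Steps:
E(R, K) = 9 (E(R, K) = -2 + 11 = 9)
E(195, 107)/23682 + 33171/o = 9/23682 + 33171/(-32112) = 9*(1/23682) + 33171*(-1/32112) = 3/7894 - 11057/10704 = -43625923/42248688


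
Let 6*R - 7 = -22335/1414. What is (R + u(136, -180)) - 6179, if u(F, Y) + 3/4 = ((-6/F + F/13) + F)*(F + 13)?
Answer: 29315024201/1874964 ≈ 15635.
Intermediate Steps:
R = -12437/8484 (R = 7/6 + (-22335/1414)/6 = 7/6 + (-22335*1/1414)/6 = 7/6 + (1/6)*(-22335/1414) = 7/6 - 7445/2828 = -12437/8484 ≈ -1.4659)
u(F, Y) = -3/4 + (13 + F)*(-6/F + 14*F/13) (u(F, Y) = -3/4 + ((-6/F + F/13) + F)*(F + 13) = -3/4 + ((-6/F + F*(1/13)) + F)*(13 + F) = -3/4 + ((-6/F + F/13) + F)*(13 + F) = -3/4 + (-6/F + 14*F/13)*(13 + F) = -3/4 + (13 + F)*(-6/F + 14*F/13))
(R + u(136, -180)) - 6179 = (-12437/8484 + (1/52)*(-4056 + 136*(-351 + 56*136**2 + 728*136))/136) - 6179 = (-12437/8484 + (1/52)*(1/136)*(-4056 + 136*(-351 + 56*18496 + 99008))) - 6179 = (-12437/8484 + (1/52)*(1/136)*(-4056 + 136*(-351 + 1035776 + 99008))) - 6179 = (-12437/8484 + (1/52)*(1/136)*(-4056 + 136*1134433)) - 6179 = (-12437/8484 + (1/52)*(1/136)*(-4056 + 154282888)) - 6179 = (-12437/8484 + (1/52)*(1/136)*154278832) - 6179 = (-12437/8484 + 9642427/442) - 6179 = 40900426757/1874964 - 6179 = 29315024201/1874964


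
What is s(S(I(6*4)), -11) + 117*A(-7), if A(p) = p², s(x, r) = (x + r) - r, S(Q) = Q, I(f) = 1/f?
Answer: 137593/24 ≈ 5733.0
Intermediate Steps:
s(x, r) = x (s(x, r) = (r + x) - r = x)
s(S(I(6*4)), -11) + 117*A(-7) = 1/(6*4) + 117*(-7)² = 1/24 + 117*49 = 1/24 + 5733 = 137593/24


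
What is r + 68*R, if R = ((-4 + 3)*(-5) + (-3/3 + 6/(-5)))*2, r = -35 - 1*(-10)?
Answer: 1779/5 ≈ 355.80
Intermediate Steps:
r = -25 (r = -35 + 10 = -25)
R = 28/5 (R = (-1*(-5) + (-3*⅓ + 6*(-⅕)))*2 = (5 + (-1 - 6/5))*2 = (5 - 11/5)*2 = (14/5)*2 = 28/5 ≈ 5.6000)
r + 68*R = -25 + 68*(28/5) = -25 + 1904/5 = 1779/5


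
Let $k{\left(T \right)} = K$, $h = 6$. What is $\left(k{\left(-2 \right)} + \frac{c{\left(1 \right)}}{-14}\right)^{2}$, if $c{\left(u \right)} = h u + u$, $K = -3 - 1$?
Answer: $\frac{81}{4} \approx 20.25$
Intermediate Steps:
$K = -4$ ($K = -3 - 1 = -4$)
$k{\left(T \right)} = -4$
$c{\left(u \right)} = 7 u$ ($c{\left(u \right)} = 6 u + u = 7 u$)
$\left(k{\left(-2 \right)} + \frac{c{\left(1 \right)}}{-14}\right)^{2} = \left(-4 + \frac{7 \cdot 1}{-14}\right)^{2} = \left(-4 + 7 \left(- \frac{1}{14}\right)\right)^{2} = \left(-4 - \frac{1}{2}\right)^{2} = \left(- \frac{9}{2}\right)^{2} = \frac{81}{4}$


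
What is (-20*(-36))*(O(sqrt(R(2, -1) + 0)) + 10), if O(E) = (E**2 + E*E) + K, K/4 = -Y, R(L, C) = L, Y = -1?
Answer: 12960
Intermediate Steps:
K = 4 (K = 4*(-1*(-1)) = 4*1 = 4)
O(E) = 4 + 2*E**2 (O(E) = (E**2 + E*E) + 4 = (E**2 + E**2) + 4 = 2*E**2 + 4 = 4 + 2*E**2)
(-20*(-36))*(O(sqrt(R(2, -1) + 0)) + 10) = (-20*(-36))*((4 + 2*(sqrt(2 + 0))**2) + 10) = 720*((4 + 2*(sqrt(2))**2) + 10) = 720*((4 + 2*2) + 10) = 720*((4 + 4) + 10) = 720*(8 + 10) = 720*18 = 12960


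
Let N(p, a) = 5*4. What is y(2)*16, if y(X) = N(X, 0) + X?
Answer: 352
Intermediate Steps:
N(p, a) = 20
y(X) = 20 + X
y(2)*16 = (20 + 2)*16 = 22*16 = 352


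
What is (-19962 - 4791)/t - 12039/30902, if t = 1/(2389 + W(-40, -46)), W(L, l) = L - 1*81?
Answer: -1734832235247/30902 ≈ -5.6140e+7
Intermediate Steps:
W(L, l) = -81 + L (W(L, l) = L - 81 = -81 + L)
t = 1/2268 (t = 1/(2389 + (-81 - 40)) = 1/(2389 - 121) = 1/2268 ≈ 0.00044092)
(-19962 - 4791)/t - 12039/30902 = (-19962 - 4791)/(1/2268) - 12039/30902 = -24753*2268 - 12039*1/30902 = -56139804 - 12039/30902 = -1734832235247/30902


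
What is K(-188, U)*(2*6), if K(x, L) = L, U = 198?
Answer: 2376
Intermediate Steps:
K(-188, U)*(2*6) = 198*(2*6) = 198*12 = 2376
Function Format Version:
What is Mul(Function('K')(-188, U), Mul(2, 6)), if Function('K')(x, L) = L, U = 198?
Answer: 2376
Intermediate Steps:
Mul(Function('K')(-188, U), Mul(2, 6)) = Mul(198, Mul(2, 6)) = Mul(198, 12) = 2376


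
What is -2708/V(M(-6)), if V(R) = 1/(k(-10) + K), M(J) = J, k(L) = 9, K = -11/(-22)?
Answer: -25726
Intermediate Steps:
K = 1/2 (K = -11*(-1/22) = 1/2 ≈ 0.50000)
V(R) = 2/19 (V(R) = 1/(9 + 1/2) = 1/(19/2) = 2/19)
-2708/V(M(-6)) = -2708/2/19 = -2708*19/2 = -25726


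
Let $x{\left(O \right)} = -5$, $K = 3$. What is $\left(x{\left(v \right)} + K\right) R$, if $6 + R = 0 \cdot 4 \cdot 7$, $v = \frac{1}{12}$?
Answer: $12$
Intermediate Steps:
$v = \frac{1}{12} \approx 0.083333$
$R = -6$ ($R = -6 + 0 \cdot 4 \cdot 7 = -6 + 0 \cdot 7 = -6 + 0 = -6$)
$\left(x{\left(v \right)} + K\right) R = \left(-5 + 3\right) \left(-6\right) = \left(-2\right) \left(-6\right) = 12$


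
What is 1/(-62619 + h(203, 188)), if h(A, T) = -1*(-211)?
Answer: -1/62408 ≈ -1.6024e-5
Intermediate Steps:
h(A, T) = 211
1/(-62619 + h(203, 188)) = 1/(-62619 + 211) = 1/(-62408) = -1/62408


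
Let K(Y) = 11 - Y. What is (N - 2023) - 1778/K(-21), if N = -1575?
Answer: -58457/16 ≈ -3653.6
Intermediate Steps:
(N - 2023) - 1778/K(-21) = (-1575 - 2023) - 1778/(11 - 1*(-21)) = -3598 - 1778/(11 + 21) = -3598 - 1778/32 = -3598 - 1778*1/32 = -3598 - 889/16 = -58457/16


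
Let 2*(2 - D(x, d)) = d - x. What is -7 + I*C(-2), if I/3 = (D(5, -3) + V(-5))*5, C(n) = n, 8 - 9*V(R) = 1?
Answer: -631/3 ≈ -210.33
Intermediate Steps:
D(x, d) = 2 + x/2 - d/2 (D(x, d) = 2 - (d - x)/2 = 2 + (x/2 - d/2) = 2 + x/2 - d/2)
V(R) = 7/9 (V(R) = 8/9 - ⅑*1 = 8/9 - ⅑ = 7/9)
I = 305/3 (I = 3*(((2 + (½)*5 - ½*(-3)) + 7/9)*5) = 3*(((2 + 5/2 + 3/2) + 7/9)*5) = 3*((6 + 7/9)*5) = 3*((61/9)*5) = 3*(305/9) = 305/3 ≈ 101.67)
-7 + I*C(-2) = -7 + (305/3)*(-2) = -7 - 610/3 = -631/3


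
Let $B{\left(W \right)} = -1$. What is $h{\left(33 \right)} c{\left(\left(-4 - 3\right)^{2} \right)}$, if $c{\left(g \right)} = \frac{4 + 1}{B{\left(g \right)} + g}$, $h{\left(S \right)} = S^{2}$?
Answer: $\frac{1815}{16} \approx 113.44$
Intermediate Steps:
$c{\left(g \right)} = \frac{5}{-1 + g}$ ($c{\left(g \right)} = \frac{4 + 1}{-1 + g} = \frac{5}{-1 + g}$)
$h{\left(33 \right)} c{\left(\left(-4 - 3\right)^{2} \right)} = 33^{2} \frac{5}{-1 + \left(-4 - 3\right)^{2}} = 1089 \frac{5}{-1 + \left(-7\right)^{2}} = 1089 \frac{5}{-1 + 49} = 1089 \cdot \frac{5}{48} = \frac{1815}{16}$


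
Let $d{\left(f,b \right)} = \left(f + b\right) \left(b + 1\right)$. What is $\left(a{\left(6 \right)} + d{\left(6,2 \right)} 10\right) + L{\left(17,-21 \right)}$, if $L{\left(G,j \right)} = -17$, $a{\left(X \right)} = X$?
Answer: $229$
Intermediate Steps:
$d{\left(f,b \right)} = \left(1 + b\right) \left(b + f\right)$ ($d{\left(f,b \right)} = \left(b + f\right) \left(1 + b\right) = \left(1 + b\right) \left(b + f\right)$)
$\left(a{\left(6 \right)} + d{\left(6,2 \right)} 10\right) + L{\left(17,-21 \right)} = \left(6 + \left(2 + 6 + 2^{2} + 2 \cdot 6\right) 10\right) - 17 = \left(6 + \left(2 + 6 + 4 + 12\right) 10\right) - 17 = \left(6 + 24 \cdot 10\right) - 17 = \left(6 + 240\right) - 17 = 246 - 17 = 229$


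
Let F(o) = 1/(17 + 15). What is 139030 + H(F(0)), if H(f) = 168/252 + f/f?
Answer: 417095/3 ≈ 1.3903e+5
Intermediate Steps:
F(o) = 1/32
H(f) = 5/3 (H(f) = 168*(1/252) + 1 = ⅔ + 1 = 5/3)
139030 + H(F(0)) = 139030 + 5/3 = 417095/3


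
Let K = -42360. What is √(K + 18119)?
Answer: I*√24241 ≈ 155.7*I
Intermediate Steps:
√(K + 18119) = √(-42360 + 18119) = √(-24241) = I*√24241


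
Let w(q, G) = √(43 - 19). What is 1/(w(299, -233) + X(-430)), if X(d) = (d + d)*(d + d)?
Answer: 92450/68376019997 - √6/273504079988 ≈ 1.3521e-6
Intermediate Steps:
X(d) = 4*d² (X(d) = (2*d)*(2*d) = 4*d²)
w(q, G) = 2*√6 (w(q, G) = √24 = 2*√6)
1/(w(299, -233) + X(-430)) = 1/(2*√6 + 4*(-430)²) = 1/(2*√6 + 4*184900) = 1/(2*√6 + 739600) = 1/(739600 + 2*√6)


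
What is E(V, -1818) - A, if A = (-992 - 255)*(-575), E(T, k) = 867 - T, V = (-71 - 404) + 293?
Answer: -715976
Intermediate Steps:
V = -182 (V = -475 + 293 = -182)
A = 717025 (A = -1247*(-575) = 717025)
E(V, -1818) - A = (867 - 1*(-182)) - 1*717025 = (867 + 182) - 717025 = 1049 - 717025 = -715976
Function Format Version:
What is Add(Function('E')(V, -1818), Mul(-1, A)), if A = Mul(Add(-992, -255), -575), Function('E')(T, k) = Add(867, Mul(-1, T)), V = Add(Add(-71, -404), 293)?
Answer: -715976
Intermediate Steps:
V = -182 (V = Add(-475, 293) = -182)
A = 717025 (A = Mul(-1247, -575) = 717025)
Add(Function('E')(V, -1818), Mul(-1, A)) = Add(Add(867, Mul(-1, -182)), Mul(-1, 717025)) = Add(Add(867, 182), -717025) = Add(1049, -717025) = -715976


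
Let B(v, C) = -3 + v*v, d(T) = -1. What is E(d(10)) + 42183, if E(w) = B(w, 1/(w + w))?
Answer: 42181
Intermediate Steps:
B(v, C) = -3 + v²
E(w) = -3 + w²
E(d(10)) + 42183 = (-3 + (-1)²) + 42183 = (-3 + 1) + 42183 = -2 + 42183 = 42181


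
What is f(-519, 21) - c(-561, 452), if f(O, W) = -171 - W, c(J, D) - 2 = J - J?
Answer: -194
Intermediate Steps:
c(J, D) = 2 (c(J, D) = 2 + (J - J) = 2 + 0 = 2)
f(-519, 21) - c(-561, 452) = (-171 - 1*21) - 1*2 = (-171 - 21) - 2 = -192 - 2 = -194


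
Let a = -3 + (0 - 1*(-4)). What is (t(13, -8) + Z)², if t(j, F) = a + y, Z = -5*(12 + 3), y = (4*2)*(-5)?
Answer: 12996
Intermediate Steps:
y = -40 (y = 8*(-5) = -40)
a = 1 (a = -3 + (0 + 4) = -3 + 4 = 1)
Z = -75 (Z = -5*15 = -75)
t(j, F) = -39 (t(j, F) = 1 - 40 = -39)
(t(13, -8) + Z)² = (-39 - 75)² = (-114)² = 12996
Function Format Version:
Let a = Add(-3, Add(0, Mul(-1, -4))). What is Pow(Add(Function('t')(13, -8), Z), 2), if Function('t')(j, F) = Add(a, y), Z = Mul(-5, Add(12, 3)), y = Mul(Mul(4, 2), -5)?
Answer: 12996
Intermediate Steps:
y = -40 (y = Mul(8, -5) = -40)
a = 1 (a = Add(-3, Add(0, 4)) = Add(-3, 4) = 1)
Z = -75 (Z = Mul(-5, 15) = -75)
Function('t')(j, F) = -39 (Function('t')(j, F) = Add(1, -40) = -39)
Pow(Add(Function('t')(13, -8), Z), 2) = Pow(Add(-39, -75), 2) = Pow(-114, 2) = 12996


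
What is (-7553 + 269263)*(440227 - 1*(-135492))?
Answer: 150671419490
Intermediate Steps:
(-7553 + 269263)*(440227 - 1*(-135492)) = 261710*(440227 + 135492) = 261710*575719 = 150671419490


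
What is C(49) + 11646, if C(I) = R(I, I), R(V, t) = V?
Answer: 11695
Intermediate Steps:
C(I) = I
C(49) + 11646 = 49 + 11646 = 11695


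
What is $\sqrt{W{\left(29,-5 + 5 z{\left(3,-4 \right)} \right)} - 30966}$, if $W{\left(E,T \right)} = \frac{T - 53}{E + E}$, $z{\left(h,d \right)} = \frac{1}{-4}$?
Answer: $\frac{69 i \sqrt{87522}}{116} \approx 175.97 i$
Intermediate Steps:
$z{\left(h,d \right)} = - \frac{1}{4}$
$W{\left(E,T \right)} = \frac{-53 + T}{2 E}$
$\sqrt{W{\left(29,-5 + 5 z{\left(3,-4 \right)} \right)} - 30966} = \sqrt{\frac{-53 + \left(-5 + 5 \left(- \frac{1}{4}\right)\right)}{2 \cdot 29} - 30966} = \sqrt{\frac{1}{2} \cdot \frac{1}{29} \left(-53 - \frac{25}{4}\right) - 30966} = \sqrt{\frac{1}{2} \cdot \frac{1}{29} \left(- \frac{237}{4}\right) - 30966} = \sqrt{- \frac{237}{232} - 30966} = \sqrt{- \frac{7184349}{232}} = \frac{69 i \sqrt{87522}}{116}$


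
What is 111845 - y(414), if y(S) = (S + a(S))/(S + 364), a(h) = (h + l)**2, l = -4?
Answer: 43423448/389 ≈ 1.1163e+5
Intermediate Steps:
a(h) = (-4 + h)**2 (a(h) = (h - 4)**2 = (-4 + h)**2)
y(S) = (S + (-4 + S)**2)/(364 + S) (y(S) = (S + (-4 + S)**2)/(S + 364) = (S + (-4 + S)**2)/(364 + S))
111845 - y(414) = 111845 - (414 + (-4 + 414)**2)/(364 + 414) = 111845 - (414 + 410**2)/778 = 111845 - (414 + 168100)/778 = 111845 - 168514/778 = 111845 - 1*84257/389 = 111845 - 84257/389 = 43423448/389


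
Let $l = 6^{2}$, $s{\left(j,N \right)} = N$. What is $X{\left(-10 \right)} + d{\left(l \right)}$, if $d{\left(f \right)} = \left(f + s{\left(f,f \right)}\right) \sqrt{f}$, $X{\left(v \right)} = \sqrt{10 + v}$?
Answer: $432$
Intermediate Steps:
$l = 36$
$d{\left(f \right)} = 2 f^{\frac{3}{2}}$ ($d{\left(f \right)} = \left(f + f\right) \sqrt{f} = 2 f \sqrt{f} = 2 f^{\frac{3}{2}}$)
$X{\left(-10 \right)} + d{\left(l \right)} = \sqrt{10 - 10} + 2 \cdot 36^{\frac{3}{2}} = \sqrt{0} + 2 \cdot 216 = 0 + 432 = 432$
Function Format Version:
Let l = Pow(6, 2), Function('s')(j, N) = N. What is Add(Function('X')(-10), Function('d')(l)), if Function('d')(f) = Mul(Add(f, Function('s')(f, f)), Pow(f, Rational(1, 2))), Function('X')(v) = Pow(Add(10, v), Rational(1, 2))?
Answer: 432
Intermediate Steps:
l = 36
Function('d')(f) = Mul(2, Pow(f, Rational(3, 2))) (Function('d')(f) = Mul(Add(f, f), Pow(f, Rational(1, 2))) = Mul(Mul(2, f), Pow(f, Rational(1, 2))) = Mul(2, Pow(f, Rational(3, 2))))
Add(Function('X')(-10), Function('d')(l)) = Add(Pow(Add(10, -10), Rational(1, 2)), Mul(2, Pow(36, Rational(3, 2)))) = Add(Pow(0, Rational(1, 2)), Mul(2, 216)) = Add(0, 432) = 432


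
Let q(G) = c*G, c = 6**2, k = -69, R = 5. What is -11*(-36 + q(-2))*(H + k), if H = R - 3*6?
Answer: -97416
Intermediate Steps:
H = -13 (H = 5 - 3*6 = 5 - 18 = -13)
c = 36
q(G) = 36*G
-11*(-36 + q(-2))*(H + k) = -11*(-36 + 36*(-2))*(-13 - 69) = -11*(-36 - 72)*(-82) = -(-1188)*(-82) = -11*8856 = -97416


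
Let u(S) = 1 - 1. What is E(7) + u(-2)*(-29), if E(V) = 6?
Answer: 6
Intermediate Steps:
u(S) = 0
E(7) + u(-2)*(-29) = 6 + 0*(-29) = 6 + 0 = 6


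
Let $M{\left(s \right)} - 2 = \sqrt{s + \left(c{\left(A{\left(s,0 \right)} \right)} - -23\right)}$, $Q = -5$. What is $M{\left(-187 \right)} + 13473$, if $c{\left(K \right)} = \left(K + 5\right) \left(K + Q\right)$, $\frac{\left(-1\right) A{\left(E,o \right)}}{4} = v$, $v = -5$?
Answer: $13475 + \sqrt{211} \approx 13490.0$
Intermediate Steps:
$A{\left(E,o \right)} = 20$ ($A{\left(E,o \right)} = \left(-4\right) \left(-5\right) = 20$)
$c{\left(K \right)} = \left(-5 + K\right) \left(5 + K\right)$ ($c{\left(K \right)} = \left(K + 5\right) \left(K - 5\right) = \left(5 + K\right) \left(-5 + K\right) = \left(-5 + K\right) \left(5 + K\right)$)
$M{\left(s \right)} = 2 + \sqrt{398 + s}$ ($M{\left(s \right)} = 2 + \sqrt{s - \left(2 - 400\right)} = 2 + \sqrt{s + \left(\left(-25 + 400\right) + 23\right)} = 2 + \sqrt{s + \left(375 + 23\right)} = 2 + \sqrt{s + 398} = 2 + \sqrt{398 + s}$)
$M{\left(-187 \right)} + 13473 = \left(2 + \sqrt{398 - 187}\right) + 13473 = \left(2 + \sqrt{211}\right) + 13473 = 13475 + \sqrt{211}$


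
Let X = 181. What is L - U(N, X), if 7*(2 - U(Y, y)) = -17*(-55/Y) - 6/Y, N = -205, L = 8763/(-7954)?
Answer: -1043711/278390 ≈ -3.7491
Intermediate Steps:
L = -8763/7954 (L = 8763*(-1/7954) = -8763/7954 ≈ -1.1017)
U(Y, y) = 2 - 929/(7*Y) (U(Y, y) = 2 - (-17*(-55/Y) - 6/Y)/7 = 2 - (-(-935)/Y - 6/Y)/7 = 2 - (935/Y - 6/Y)/7 = 2 - 929/(7*Y))
L - U(N, X) = -8763/7954 - (2 - 929/7/(-205)) = -8763/7954 - (2 - 929/7*(-1/205)) = -8763/7954 - (2 + 929/1435) = -8763/7954 - 1*3799/1435 = -8763/7954 - 3799/1435 = -1043711/278390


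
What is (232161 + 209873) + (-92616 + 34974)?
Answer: 384392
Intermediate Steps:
(232161 + 209873) + (-92616 + 34974) = 442034 - 57642 = 384392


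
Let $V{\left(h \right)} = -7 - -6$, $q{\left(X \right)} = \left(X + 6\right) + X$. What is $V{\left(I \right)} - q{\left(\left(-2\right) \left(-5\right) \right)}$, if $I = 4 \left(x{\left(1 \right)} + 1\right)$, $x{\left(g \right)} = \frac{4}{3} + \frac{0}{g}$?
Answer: $-27$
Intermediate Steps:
$x{\left(g \right)} = \frac{4}{3}$ ($x{\left(g \right)} = 4 \cdot \frac{1}{3} + 0 = \frac{4}{3} + 0 = \frac{4}{3}$)
$q{\left(X \right)} = 6 + 2 X$ ($q{\left(X \right)} = \left(6 + X\right) + X = 6 + 2 X$)
$I = \frac{28}{3}$ ($I = 4 \left(\frac{4}{3} + 1\right) = 4 \cdot \frac{7}{3} = \frac{28}{3} \approx 9.3333$)
$V{\left(h \right)} = -1$ ($V{\left(h \right)} = -7 + 6 = -1$)
$V{\left(I \right)} - q{\left(\left(-2\right) \left(-5\right) \right)} = -1 - \left(6 + 2 \left(\left(-2\right) \left(-5\right)\right)\right) = -1 - \left(6 + 2 \cdot 10\right) = -1 - \left(6 + 20\right) = -1 - 26 = -27$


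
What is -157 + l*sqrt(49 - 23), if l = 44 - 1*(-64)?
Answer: -157 + 108*sqrt(26) ≈ 393.69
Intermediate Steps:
l = 108 (l = 44 + 64 = 108)
-157 + l*sqrt(49 - 23) = -157 + 108*sqrt(49 - 23) = -157 + 108*sqrt(26)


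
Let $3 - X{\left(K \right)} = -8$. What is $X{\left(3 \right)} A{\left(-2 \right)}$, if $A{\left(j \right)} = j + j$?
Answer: $-44$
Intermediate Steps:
$A{\left(j \right)} = 2 j$
$X{\left(K \right)} = 11$ ($X{\left(K \right)} = 3 - -8 = 3 + 8 = 11$)
$X{\left(3 \right)} A{\left(-2 \right)} = 11 \cdot 2 \left(-2\right) = 11 \left(-4\right) = -44$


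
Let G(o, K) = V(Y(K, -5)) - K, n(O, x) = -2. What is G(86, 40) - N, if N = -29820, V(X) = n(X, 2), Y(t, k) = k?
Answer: 29778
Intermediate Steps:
V(X) = -2
G(o, K) = -2 - K
G(86, 40) - N = (-2 - 1*40) - 1*(-29820) = (-2 - 40) + 29820 = -42 + 29820 = 29778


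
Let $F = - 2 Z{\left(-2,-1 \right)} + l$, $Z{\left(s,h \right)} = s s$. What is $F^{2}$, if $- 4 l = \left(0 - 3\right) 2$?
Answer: $\frac{169}{4} \approx 42.25$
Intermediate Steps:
$Z{\left(s,h \right)} = s^{2}$
$l = \frac{3}{2}$ ($l = - \frac{\left(0 - 3\right) 2}{4} = - \frac{\left(-3\right) 2}{4} = \left(- \frac{1}{4}\right) \left(-6\right) = \frac{3}{2} \approx 1.5$)
$F = - \frac{13}{2}$ ($F = - 2 \left(-2\right)^{2} + \frac{3}{2} = \left(-2\right) 4 + \frac{3}{2} = -8 + \frac{3}{2} = - \frac{13}{2} \approx -6.5$)
$F^{2} = \left(- \frac{13}{2}\right)^{2} = \frac{169}{4}$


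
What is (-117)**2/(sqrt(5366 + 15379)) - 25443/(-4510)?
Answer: 2313/410 + 4563*sqrt(2305)/2305 ≈ 100.68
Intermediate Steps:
(-117)**2/(sqrt(5366 + 15379)) - 25443/(-4510) = 13689/(sqrt(20745)) - 25443*(-1/4510) = 13689/((3*sqrt(2305))) + 2313/410 = 13689*(sqrt(2305)/6915) + 2313/410 = 4563*sqrt(2305)/2305 + 2313/410 = 2313/410 + 4563*sqrt(2305)/2305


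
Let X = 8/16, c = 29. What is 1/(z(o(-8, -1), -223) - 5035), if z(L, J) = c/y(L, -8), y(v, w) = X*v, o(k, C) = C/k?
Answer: -1/4571 ≈ -0.00021877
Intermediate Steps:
X = ½ (X = 8*(1/16) = ½ ≈ 0.50000)
y(v, w) = v/2
z(L, J) = 58/L (z(L, J) = 29/((L/2)) = 29*(2/L) = 58/L)
1/(z(o(-8, -1), -223) - 5035) = 1/(58/((-1/(-8))) - 5035) = 1/(58/((-1*(-⅛))) - 5035) = 1/(58/(⅛) - 5035) = 1/(58*8 - 5035) = 1/(464 - 5035) = 1/(-4571) = -1/4571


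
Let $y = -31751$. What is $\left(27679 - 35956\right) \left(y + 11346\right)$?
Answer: $168892185$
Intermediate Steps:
$\left(27679 - 35956\right) \left(y + 11346\right) = \left(27679 - 35956\right) \left(-31751 + 11346\right) = \left(-8277\right) \left(-20405\right) = 168892185$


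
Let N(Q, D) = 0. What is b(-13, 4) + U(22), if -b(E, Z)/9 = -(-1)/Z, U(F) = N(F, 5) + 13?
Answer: 43/4 ≈ 10.750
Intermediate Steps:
U(F) = 13 (U(F) = 0 + 13 = 13)
b(E, Z) = -9/Z (b(E, Z) = -(-9)*(-1/Z) = -9/Z)
b(-13, 4) + U(22) = -9/4 + 13 = 43/4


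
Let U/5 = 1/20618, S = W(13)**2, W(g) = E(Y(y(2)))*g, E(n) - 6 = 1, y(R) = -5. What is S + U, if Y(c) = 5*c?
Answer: 170737663/20618 ≈ 8281.0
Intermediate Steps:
E(n) = 7 (E(n) = 6 + 1 = 7)
W(g) = 7*g
S = 8281 (S = (7*13)**2 = 91**2 = 8281)
U = 5/20618 ≈ 0.00024251
S + U = 8281 + 5/20618 = 170737663/20618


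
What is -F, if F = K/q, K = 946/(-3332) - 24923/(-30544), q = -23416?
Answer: 13537203/595776847232 ≈ 2.2722e-5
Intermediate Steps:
K = 13537203/25443152 (K = 946*(-1/3332) - 24923*(-1/30544) = -473/1666 + 24923/30544 = 13537203/25443152 ≈ 0.53206)
F = -13537203/595776847232 (F = (13537203/25443152)/(-23416) = (13537203/25443152)*(-1/23416) = -13537203/595776847232 ≈ -2.2722e-5)
-F = -1*(-13537203/595776847232) = 13537203/595776847232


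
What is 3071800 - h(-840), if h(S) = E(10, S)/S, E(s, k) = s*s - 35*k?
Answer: 129017075/42 ≈ 3.0718e+6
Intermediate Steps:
E(s, k) = s² - 35*k
h(S) = (100 - 35*S)/S (h(S) = (10² - 35*S)/S = (100 - 35*S)/S)
3071800 - h(-840) = 3071800 - (-35 + 100/(-840)) = 3071800 - (-35 + 100*(-1/840)) = 3071800 - (-35 - 5/42) = 3071800 - 1*(-1475/42) = 3071800 + 1475/42 = 129017075/42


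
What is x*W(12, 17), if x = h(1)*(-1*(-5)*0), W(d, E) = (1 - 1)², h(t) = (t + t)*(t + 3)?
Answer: 0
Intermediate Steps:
h(t) = 2*t*(3 + t) (h(t) = (2*t)*(3 + t) = 2*t*(3 + t))
W(d, E) = 0 (W(d, E) = 0² = 0)
x = 0 (x = (2*1*(3 + 1))*(-1*(-5)*0) = (2*1*4)*(5*0) = 8*0 = 0)
x*W(12, 17) = 0*0 = 0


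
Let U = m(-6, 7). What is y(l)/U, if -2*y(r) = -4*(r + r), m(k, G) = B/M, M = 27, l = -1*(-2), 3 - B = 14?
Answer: -216/11 ≈ -19.636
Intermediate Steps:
B = -11 (B = 3 - 1*14 = 3 - 14 = -11)
l = 2
m(k, G) = -11/27
y(r) = 4*r (y(r) = -(-2)*(r + r) = -(-2)*2*r = -(-4)*r = 4*r)
U = -11/27 ≈ -0.40741
y(l)/U = (4*2)/(-11/27) = 8*(-27/11) = -216/11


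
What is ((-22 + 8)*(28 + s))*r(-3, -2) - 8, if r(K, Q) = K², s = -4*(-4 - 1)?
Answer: -6056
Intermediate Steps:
s = 20 (s = -4*(-5) = 20)
((-22 + 8)*(28 + s))*r(-3, -2) - 8 = ((-22 + 8)*(28 + 20))*(-3)² - 8 = -14*48*9 - 8 = -672*9 - 8 = -6048 - 8 = -6056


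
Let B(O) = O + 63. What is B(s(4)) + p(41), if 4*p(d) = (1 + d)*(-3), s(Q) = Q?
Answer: 71/2 ≈ 35.500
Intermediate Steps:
B(O) = 63 + O
p(d) = -¾ - 3*d/4 (p(d) = ((1 + d)*(-3))/4 = (-3 - 3*d)/4 = -¾ - 3*d/4)
B(s(4)) + p(41) = (63 + 4) + (-¾ - ¾*41) = 67 + (-¾ - 123/4) = 67 - 63/2 = 71/2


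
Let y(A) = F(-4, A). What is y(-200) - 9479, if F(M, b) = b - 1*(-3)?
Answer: -9676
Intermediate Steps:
F(M, b) = 3 + b (F(M, b) = b + 3 = 3 + b)
y(A) = 3 + A
y(-200) - 9479 = (3 - 200) - 9479 = -197 - 9479 = -9676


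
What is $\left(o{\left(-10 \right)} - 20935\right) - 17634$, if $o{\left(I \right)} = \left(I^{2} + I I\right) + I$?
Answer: $-38379$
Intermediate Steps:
$o{\left(I \right)} = I + 2 I^{2}$ ($o{\left(I \right)} = \left(I^{2} + I^{2}\right) + I = 2 I^{2} + I = I + 2 I^{2}$)
$\left(o{\left(-10 \right)} - 20935\right) - 17634 = \left(- 10 \left(1 + 2 \left(-10\right)\right) - 20935\right) - 17634 = \left(- 10 \left(1 - 20\right) - 20935\right) + \left(-24577 + 6943\right) = \left(\left(-10\right) \left(-19\right) - 20935\right) - 17634 = \left(190 - 20935\right) - 17634 = -20745 - 17634 = -38379$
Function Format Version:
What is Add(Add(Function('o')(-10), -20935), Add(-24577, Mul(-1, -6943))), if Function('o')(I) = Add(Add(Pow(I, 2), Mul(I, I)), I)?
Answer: -38379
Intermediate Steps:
Function('o')(I) = Add(I, Mul(2, Pow(I, 2))) (Function('o')(I) = Add(Add(Pow(I, 2), Pow(I, 2)), I) = Add(Mul(2, Pow(I, 2)), I) = Add(I, Mul(2, Pow(I, 2))))
Add(Add(Function('o')(-10), -20935), Add(-24577, Mul(-1, -6943))) = Add(Add(Mul(-10, Add(1, Mul(2, -10))), -20935), Add(-24577, Mul(-1, -6943))) = Add(Add(Mul(-10, Add(1, -20)), -20935), Add(-24577, 6943)) = Add(Add(Mul(-10, -19), -20935), -17634) = Add(Add(190, -20935), -17634) = Add(-20745, -17634) = -38379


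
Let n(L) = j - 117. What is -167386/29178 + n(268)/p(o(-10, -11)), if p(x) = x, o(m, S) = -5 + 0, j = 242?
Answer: -448418/14589 ≈ -30.737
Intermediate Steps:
o(m, S) = -5
n(L) = 125 (n(L) = 242 - 117 = 125)
-167386/29178 + n(268)/p(o(-10, -11)) = -167386/29178 + 125/(-5) = -167386*1/29178 + 125*(-1/5) = -83693/14589 - 25 = -448418/14589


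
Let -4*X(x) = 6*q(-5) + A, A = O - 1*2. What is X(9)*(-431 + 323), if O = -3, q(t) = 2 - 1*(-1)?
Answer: 351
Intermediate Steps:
q(t) = 3 (q(t) = 2 + 1 = 3)
A = -5 (A = -3 - 1*2 = -3 - 2 = -5)
X(x) = -13/4 (X(x) = -(6*3 - 5)/4 = -(18 - 5)/4 = -¼*13 = -13/4)
X(9)*(-431 + 323) = -13*(-431 + 323)/4 = -13/4*(-108) = 351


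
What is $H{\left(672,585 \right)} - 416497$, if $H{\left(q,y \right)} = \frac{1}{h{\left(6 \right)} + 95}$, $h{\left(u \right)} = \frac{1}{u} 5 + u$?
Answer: $- \frac{254479661}{611} \approx -4.165 \cdot 10^{5}$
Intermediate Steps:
$h{\left(u \right)} = u + \frac{5}{u}$ ($h{\left(u \right)} = \frac{5}{u} + u = u + \frac{5}{u}$)
$H{\left(q,y \right)} = \frac{6}{611}$ ($H{\left(q,y \right)} = \frac{1}{\left(6 + \frac{5}{6}\right) + 95} = \frac{1}{\frac{41}{6} + 95} = \frac{1}{\frac{611}{6}} = \frac{6}{611}$)
$H{\left(672,585 \right)} - 416497 = \frac{6}{611} - 416497 = - \frac{254479661}{611}$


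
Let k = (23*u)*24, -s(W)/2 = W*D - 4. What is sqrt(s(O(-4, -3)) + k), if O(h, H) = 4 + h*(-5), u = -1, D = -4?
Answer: 4*I*sqrt(22) ≈ 18.762*I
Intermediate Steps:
O(h, H) = 4 - 5*h
s(W) = 8 + 8*W (s(W) = -2*(W*(-4) - 4) = -2*(-4*W - 4) = -2*(-4 - 4*W) = 8 + 8*W)
k = -552 (k = (23*(-1))*24 = -23*24 = -552)
sqrt(s(O(-4, -3)) + k) = sqrt((8 + 8*(4 - 5*(-4))) - 552) = sqrt((8 + 8*(4 + 20)) - 552) = sqrt((8 + 8*24) - 552) = sqrt((8 + 192) - 552) = sqrt(200 - 552) = sqrt(-352) = 4*I*sqrt(22)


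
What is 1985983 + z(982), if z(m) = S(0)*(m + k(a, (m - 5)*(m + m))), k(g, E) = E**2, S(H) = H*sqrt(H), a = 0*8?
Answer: 1985983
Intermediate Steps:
a = 0
S(H) = H**(3/2)
z(m) = 0 (z(m) = 0**(3/2)*(m + ((m - 5)*(m + m))**2) = 0*(m + ((-5 + m)*(2*m))**2) = 0*(m + (2*m*(-5 + m))**2) = 0*(m + 4*m**2*(-5 + m)**2) = 0)
1985983 + z(982) = 1985983 + 0 = 1985983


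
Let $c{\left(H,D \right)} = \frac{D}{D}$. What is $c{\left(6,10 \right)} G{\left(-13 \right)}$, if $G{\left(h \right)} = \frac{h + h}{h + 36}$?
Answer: $- \frac{26}{23} \approx -1.1304$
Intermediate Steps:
$c{\left(H,D \right)} = 1$
$G{\left(h \right)} = \frac{2 h}{36 + h}$
$c{\left(6,10 \right)} G{\left(-13 \right)} = 1 \cdot 2 \left(-13\right) \frac{1}{36 - 13} = 1 \cdot 2 \left(-13\right) \frac{1}{23} = 1 \left(- \frac{26}{23}\right) = - \frac{26}{23}$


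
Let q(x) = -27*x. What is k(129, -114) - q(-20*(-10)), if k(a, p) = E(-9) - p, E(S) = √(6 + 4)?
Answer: 5514 + √10 ≈ 5517.2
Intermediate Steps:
E(S) = √10
k(a, p) = √10 - p
k(129, -114) - q(-20*(-10)) = (√10 - 1*(-114)) - (-27)*(-20*(-10)) = (√10 + 114) - (-27)*200 = (114 + √10) - 1*(-5400) = (114 + √10) + 5400 = 5514 + √10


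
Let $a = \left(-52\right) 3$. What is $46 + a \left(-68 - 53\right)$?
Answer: $18922$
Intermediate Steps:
$a = -156$
$46 + a \left(-68 - 53\right) = 46 - 156 \left(-68 - 53\right) = 46 - -18876 = 46 + 18876 = 18922$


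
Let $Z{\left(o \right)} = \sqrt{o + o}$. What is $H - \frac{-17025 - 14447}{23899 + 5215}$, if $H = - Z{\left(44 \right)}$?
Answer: $\frac{15736}{14557} - 2 \sqrt{22} \approx -8.2998$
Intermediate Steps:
$Z{\left(o \right)} = \sqrt{2} \sqrt{o}$ ($Z{\left(o \right)} = \sqrt{2 o} = \sqrt{2} \sqrt{o}$)
$H = - 2 \sqrt{22}$ ($H = - \sqrt{2} \sqrt{44} = - \sqrt{2} \cdot 2 \sqrt{11} = - 2 \sqrt{22} \approx -9.3808$)
$H - \frac{-17025 - 14447}{23899 + 5215} = - 2 \sqrt{22} - \frac{-17025 - 14447}{23899 + 5215} = - 2 \sqrt{22} - - \frac{31472}{29114} = - 2 \sqrt{22} - \left(-31472\right) \frac{1}{29114} = - 2 \sqrt{22} - - \frac{15736}{14557} = - 2 \sqrt{22} + \frac{15736}{14557} = \frac{15736}{14557} - 2 \sqrt{22}$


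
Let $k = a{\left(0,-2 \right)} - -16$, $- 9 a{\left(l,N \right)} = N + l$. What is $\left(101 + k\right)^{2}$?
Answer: $\frac{1113025}{81} \approx 13741.0$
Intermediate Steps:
$a{\left(l,N \right)} = - \frac{N}{9} - \frac{l}{9}$ ($a{\left(l,N \right)} = - \frac{N + l}{9} = - \frac{N}{9} - \frac{l}{9}$)
$k = \frac{146}{9}$ ($k = \left(\left(- \frac{1}{9}\right) \left(-2\right) - 0\right) - -16 = \left(\frac{2}{9} + 0\right) + 16 = \frac{2}{9} + 16 = \frac{146}{9} \approx 16.222$)
$\left(101 + k\right)^{2} = \left(101 + \frac{146}{9}\right)^{2} = \left(\frac{1055}{9}\right)^{2} = \frac{1113025}{81}$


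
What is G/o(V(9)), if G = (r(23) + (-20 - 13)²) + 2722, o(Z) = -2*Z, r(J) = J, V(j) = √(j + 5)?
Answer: -1917*√14/14 ≈ -512.34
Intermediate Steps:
V(j) = √(5 + j)
G = 3834 (G = (23 + (-20 - 13)²) + 2722 = (23 + (-33)²) + 2722 = (23 + 1089) + 2722 = 1112 + 2722 = 3834)
G/o(V(9)) = 3834/((-2*√(5 + 9))) = 3834/((-2*√14)) = 3834*(-√14/28) = -1917*√14/14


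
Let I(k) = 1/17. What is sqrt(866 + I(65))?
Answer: sqrt(250291)/17 ≈ 29.429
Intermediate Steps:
I(k) = 1/17
sqrt(866 + I(65)) = sqrt(866 + 1/17) = sqrt(14723/17) = sqrt(250291)/17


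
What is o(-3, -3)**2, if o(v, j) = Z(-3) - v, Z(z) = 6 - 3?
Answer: 36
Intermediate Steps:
Z(z) = 3
o(v, j) = 3 - v
o(-3, -3)**2 = (3 - 1*(-3))**2 = (3 + 3)**2 = 6**2 = 36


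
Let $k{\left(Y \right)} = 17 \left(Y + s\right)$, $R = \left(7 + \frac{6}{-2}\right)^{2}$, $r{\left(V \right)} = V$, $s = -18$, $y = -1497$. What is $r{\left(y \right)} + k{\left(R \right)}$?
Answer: $-1531$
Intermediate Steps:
$R = 16$ ($R = \left(7 + 6 \left(- \frac{1}{2}\right)\right)^{2} = \left(7 - 3\right)^{2} = 4^{2} = 16$)
$k{\left(Y \right)} = -306 + 17 Y$ ($k{\left(Y \right)} = 17 \left(Y - 18\right) = 17 \left(-18 + Y\right) = -306 + 17 Y$)
$r{\left(y \right)} + k{\left(R \right)} = -1497 + \left(-306 + 17 \cdot 16\right) = -1497 + \left(-306 + 272\right) = -1497 - 34 = -1531$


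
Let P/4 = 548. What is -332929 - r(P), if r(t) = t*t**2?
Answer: -10532594817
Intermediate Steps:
P = 2192 (P = 4*548 = 2192)
r(t) = t**3
-332929 - r(P) = -332929 - 1*2192**3 = -332929 - 1*10532261888 = -332929 - 10532261888 = -10532594817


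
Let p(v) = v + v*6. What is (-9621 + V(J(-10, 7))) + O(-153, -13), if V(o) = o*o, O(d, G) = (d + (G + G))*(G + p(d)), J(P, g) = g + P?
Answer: 184424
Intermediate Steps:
J(P, g) = P + g
p(v) = 7*v (p(v) = v + 6*v = 7*v)
O(d, G) = (G + 7*d)*(d + 2*G) (O(d, G) = (d + (G + G))*(G + 7*d) = (d + 2*G)*(G + 7*d) = (G + 7*d)*(d + 2*G))
V(o) = o²
(-9621 + V(J(-10, 7))) + O(-153, -13) = (-9621 + (-10 + 7)²) + (2*(-13)² + 7*(-153)² + 15*(-13)*(-153)) = (-9621 + (-3)²) + (2*169 + 7*23409 + 29835) = (-9621 + 9) + (338 + 163863 + 29835) = -9612 + 194036 = 184424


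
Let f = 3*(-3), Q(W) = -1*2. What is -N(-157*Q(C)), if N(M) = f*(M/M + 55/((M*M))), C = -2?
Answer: 887859/98596 ≈ 9.0050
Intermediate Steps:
Q(W) = -2
f = -9
N(M) = -9 - 495/M² (N(M) = -9*(M/M + 55/((M*M))) = -9*(1 + 55/(M²)) = -9*(1 + 55/M²) = -9 - 495/M²)
-N(-157*Q(C)) = -(-9 - 495/(-157*(-2))²) = -(-9 - 495/314²) = -(-9 - 495*1/98596) = -(-9 - 495/98596) = -1*(-887859/98596) = 887859/98596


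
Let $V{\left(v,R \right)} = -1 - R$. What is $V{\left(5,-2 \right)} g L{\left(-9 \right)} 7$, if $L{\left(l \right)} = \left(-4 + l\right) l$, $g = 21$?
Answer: $17199$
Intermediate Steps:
$L{\left(l \right)} = l \left(-4 + l\right)$
$V{\left(5,-2 \right)} g L{\left(-9 \right)} 7 = \left(-1 - -2\right) 21 \left(- 9 \left(-4 - 9\right)\right) 7 = \left(-1 + 2\right) 21 \left(\left(-9\right) \left(-13\right)\right) 7 = 1 \cdot 21 \cdot 117 \cdot 7 = 21 \cdot 117 \cdot 7 = 2457 \cdot 7 = 17199$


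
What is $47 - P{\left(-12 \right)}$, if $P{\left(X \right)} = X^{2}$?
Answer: $-97$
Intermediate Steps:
$47 - P{\left(-12 \right)} = 47 - \left(-12\right)^{2} = 47 - 144 = -97$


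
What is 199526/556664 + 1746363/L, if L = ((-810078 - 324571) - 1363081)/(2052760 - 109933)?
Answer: -472173578846661371/347599093180 ≈ -1.3584e+6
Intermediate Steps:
L = -2497730/1942827 (L = (-1134649 - 1363081)/1942827 = -2497730*1/1942827 = -2497730/1942827 ≈ -1.2856)
199526/556664 + 1746363/L = 199526/556664 + 1746363/(-2497730/1942827) = 199526*(1/556664) + 1746363*(-1942827/2497730) = 99763/278332 - 3392881188201/2497730 = -472173578846661371/347599093180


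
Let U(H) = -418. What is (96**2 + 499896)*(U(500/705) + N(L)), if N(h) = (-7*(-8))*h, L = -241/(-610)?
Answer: -61471201104/305 ≈ -2.0154e+8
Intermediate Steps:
L = 241/610 (L = -241*(-1/610) = 241/610 ≈ 0.39508)
N(h) = 56*h
(96**2 + 499896)*(U(500/705) + N(L)) = (96**2 + 499896)*(-418 + 56*(241/610)) = (9216 + 499896)*(-418 + 6748/305) = 509112*(-120742/305) = -61471201104/305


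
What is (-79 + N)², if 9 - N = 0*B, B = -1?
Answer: 4900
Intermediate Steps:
N = 9 (N = 9 - 0*(-1) = 9 - 1*0 = 9 + 0 = 9)
(-79 + N)² = (-79 + 9)² = (-70)² = 4900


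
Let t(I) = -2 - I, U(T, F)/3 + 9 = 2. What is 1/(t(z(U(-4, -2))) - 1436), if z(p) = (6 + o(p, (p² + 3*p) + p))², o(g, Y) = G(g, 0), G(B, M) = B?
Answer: -1/1663 ≈ -0.00060132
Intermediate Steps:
o(g, Y) = g
U(T, F) = -21 (U(T, F) = -27 + 3*2 = -27 + 6 = -21)
z(p) = (6 + p)²
1/(t(z(U(-4, -2))) - 1436) = 1/((-2 - (6 - 21)²) - 1436) = 1/((-2 - 1*(-15)²) - 1436) = 1/((-2 - 1*225) - 1436) = 1/((-2 - 225) - 1436) = 1/(-227 - 1436) = 1/(-1663) = -1/1663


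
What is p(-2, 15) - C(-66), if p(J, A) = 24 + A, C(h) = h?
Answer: 105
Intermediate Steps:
p(-2, 15) - C(-66) = (24 + 15) - 1*(-66) = 39 + 66 = 105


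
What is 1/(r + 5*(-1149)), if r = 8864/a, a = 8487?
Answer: -8487/48748951 ≈ -0.00017410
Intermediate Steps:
r = 8864/8487 ≈ 1.0444
1/(r + 5*(-1149)) = 1/(8864/8487 + 5*(-1149)) = 1/(8864/8487 - 5745) = 1/(-48748951/8487) = -8487/48748951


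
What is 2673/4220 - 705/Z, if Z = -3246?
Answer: 1941943/2283020 ≈ 0.85060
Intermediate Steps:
2673/4220 - 705/Z = 2673/4220 - 705/(-3246) = 2673*(1/4220) - 705*(-1/3246) = 2673/4220 + 235/1082 = 1941943/2283020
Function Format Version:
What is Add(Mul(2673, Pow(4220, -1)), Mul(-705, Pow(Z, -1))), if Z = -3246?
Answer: Rational(1941943, 2283020) ≈ 0.85060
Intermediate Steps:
Add(Mul(2673, Pow(4220, -1)), Mul(-705, Pow(Z, -1))) = Add(Mul(2673, Pow(4220, -1)), Mul(-705, Pow(-3246, -1))) = Add(Mul(2673, Rational(1, 4220)), Mul(-705, Rational(-1, 3246))) = Add(Rational(2673, 4220), Rational(235, 1082)) = Rational(1941943, 2283020)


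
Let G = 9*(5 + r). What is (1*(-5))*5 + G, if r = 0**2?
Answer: 20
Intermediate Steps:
r = 0
G = 45 (G = 9*(5 + 0) = 9*5 = 45)
(1*(-5))*5 + G = (1*(-5))*5 + 45 = -5*5 + 45 = -25 + 45 = 20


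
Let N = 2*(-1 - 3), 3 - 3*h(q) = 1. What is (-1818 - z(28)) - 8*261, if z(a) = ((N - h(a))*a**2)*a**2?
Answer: 15969338/3 ≈ 5.3231e+6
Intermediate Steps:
h(q) = 2/3 (h(q) = 1 - 1/3*1 = 1 - 1/3 = 2/3)
N = -8 (N = 2*(-4) = -8)
z(a) = -26*a**4/3 (z(a) = ((-8 - 1*2/3)*a**2)*a**2 = ((-8 - 2/3)*a**2)*a**2 = (-26*a**2/3)*a**2 = -26*a**4/3)
(-1818 - z(28)) - 8*261 = (-1818 - (-26)*28**4/3) - 8*261 = (-1818 - (-26)*614656/3) - 1*2088 = (-1818 - 1*(-15981056/3)) - 2088 = (-1818 + 15981056/3) - 2088 = 15975602/3 - 2088 = 15969338/3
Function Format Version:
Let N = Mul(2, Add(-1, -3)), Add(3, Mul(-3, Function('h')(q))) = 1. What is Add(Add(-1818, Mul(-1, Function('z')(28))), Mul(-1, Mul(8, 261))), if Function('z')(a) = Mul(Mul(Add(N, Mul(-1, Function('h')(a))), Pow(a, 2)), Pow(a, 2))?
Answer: Rational(15969338, 3) ≈ 5.3231e+6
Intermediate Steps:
Function('h')(q) = Rational(2, 3) (Function('h')(q) = Add(1, Mul(Rational(-1, 3), 1)) = Add(1, Rational(-1, 3)) = Rational(2, 3))
N = -8 (N = Mul(2, -4) = -8)
Function('z')(a) = Mul(Rational(-26, 3), Pow(a, 4)) (Function('z')(a) = Mul(Mul(Add(-8, Mul(-1, Rational(2, 3))), Pow(a, 2)), Pow(a, 2)) = Mul(Mul(Add(-8, Rational(-2, 3)), Pow(a, 2)), Pow(a, 2)) = Mul(Mul(Rational(-26, 3), Pow(a, 2)), Pow(a, 2)) = Mul(Rational(-26, 3), Pow(a, 4)))
Add(Add(-1818, Mul(-1, Function('z')(28))), Mul(-1, Mul(8, 261))) = Add(Add(-1818, Mul(-1, Mul(Rational(-26, 3), Pow(28, 4)))), Mul(-1, Mul(8, 261))) = Add(Add(-1818, Mul(-1, Mul(Rational(-26, 3), 614656))), Mul(-1, 2088)) = Add(Add(-1818, Mul(-1, Rational(-15981056, 3))), -2088) = Add(Add(-1818, Rational(15981056, 3)), -2088) = Add(Rational(15975602, 3), -2088) = Rational(15969338, 3)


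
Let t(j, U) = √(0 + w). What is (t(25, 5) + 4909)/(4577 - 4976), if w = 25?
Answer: -234/19 ≈ -12.316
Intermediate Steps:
t(j, U) = 5 (t(j, U) = √(0 + 25) = √25 = 5)
(t(25, 5) + 4909)/(4577 - 4976) = (5 + 4909)/(4577 - 4976) = 4914/(-399) = 4914*(-1/399) = -234/19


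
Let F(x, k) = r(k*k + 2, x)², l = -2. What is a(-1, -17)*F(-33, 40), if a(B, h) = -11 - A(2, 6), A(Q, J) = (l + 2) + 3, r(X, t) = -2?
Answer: -56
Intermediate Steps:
A(Q, J) = 3 (A(Q, J) = (-2 + 2) + 3 = 0 + 3 = 3)
F(x, k) = 4 (F(x, k) = (-2)² = 4)
a(B, h) = -14 (a(B, h) = -11 - 1*3 = -11 - 3 = -14)
a(-1, -17)*F(-33, 40) = -14*4 = -56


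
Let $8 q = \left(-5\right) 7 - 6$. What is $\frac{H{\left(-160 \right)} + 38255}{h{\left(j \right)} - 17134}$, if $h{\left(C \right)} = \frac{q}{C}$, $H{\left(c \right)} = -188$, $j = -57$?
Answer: $- \frac{17358552}{7813063} \approx -2.2217$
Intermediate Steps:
$q = - \frac{41}{8}$ ($q = \frac{\left(-5\right) 7 - 6}{8} = \frac{-35 - 6}{8} = \frac{1}{8} \left(-41\right) = - \frac{41}{8} \approx -5.125$)
$h{\left(C \right)} = - \frac{41}{8 C}$
$\frac{H{\left(-160 \right)} + 38255}{h{\left(j \right)} - 17134} = \frac{-188 + 38255}{- \frac{41}{8 \left(-57\right)} - 17134} = \frac{38067}{\left(- \frac{41}{8}\right) \left(- \frac{1}{57}\right) - 17134} = \frac{38067}{\frac{41}{456} - 17134} = \frac{38067}{- \frac{7813063}{456}} = 38067 \left(- \frac{456}{7813063}\right) = - \frac{17358552}{7813063}$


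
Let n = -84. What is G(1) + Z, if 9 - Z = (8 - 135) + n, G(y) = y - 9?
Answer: 212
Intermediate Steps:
G(y) = -9 + y
Z = 220 (Z = 9 - ((8 - 135) - 84) = 9 - (-127 - 84) = 9 - 1*(-211) = 9 + 211 = 220)
G(1) + Z = (-9 + 1) + 220 = -8 + 220 = 212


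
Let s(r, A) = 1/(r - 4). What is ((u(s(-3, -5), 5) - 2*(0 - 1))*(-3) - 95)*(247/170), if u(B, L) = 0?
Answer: -24947/170 ≈ -146.75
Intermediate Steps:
s(r, A) = 1/(-4 + r)
((u(s(-3, -5), 5) - 2*(0 - 1))*(-3) - 95)*(247/170) = ((0 - 2*(0 - 1))*(-3) - 95)*(247/170) = ((0 - 2*(-1))*(-3) - 95)*(247*(1/170)) = ((0 + 2)*(-3) - 95)*(247/170) = (2*(-3) - 95)*(247/170) = (-6 - 95)*(247/170) = -101*247/170 = -24947/170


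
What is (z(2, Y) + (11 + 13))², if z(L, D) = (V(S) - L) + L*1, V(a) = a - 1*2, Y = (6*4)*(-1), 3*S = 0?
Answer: 484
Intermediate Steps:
S = 0 (S = (⅓)*0 = 0)
Y = -24 (Y = 24*(-1) = -24)
V(a) = -2 + a (V(a) = a - 2 = -2 + a)
z(L, D) = -2 (z(L, D) = ((-2 + 0) - L) + L*1 = (-2 - L) + L = -2)
(z(2, Y) + (11 + 13))² = (-2 + (11 + 13))² = (-2 + 24)² = 22² = 484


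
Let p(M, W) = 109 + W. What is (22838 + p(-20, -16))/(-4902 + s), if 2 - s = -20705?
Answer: 22931/15805 ≈ 1.4509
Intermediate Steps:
s = 20707 (s = 2 - 1*(-20705) = 2 + 20705 = 20707)
(22838 + p(-20, -16))/(-4902 + s) = (22838 + (109 - 16))/(-4902 + 20707) = (22838 + 93)/15805 = 22931*(1/15805) = 22931/15805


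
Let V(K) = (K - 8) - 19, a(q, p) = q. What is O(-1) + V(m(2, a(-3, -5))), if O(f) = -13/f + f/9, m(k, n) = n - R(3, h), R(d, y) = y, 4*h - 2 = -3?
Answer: -607/36 ≈ -16.861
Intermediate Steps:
h = -¼ (h = ½ + (¼)*(-3) = ½ - ¾ = -¼ ≈ -0.25000)
m(k, n) = ¼ + n (m(k, n) = n - 1*(-¼) = n + ¼ = ¼ + n)
V(K) = -27 + K (V(K) = (-8 + K) - 19 = -27 + K)
O(f) = -13/f + f/9 (O(f) = -13/f + f*(⅑) = -13/f + f/9)
O(-1) + V(m(2, a(-3, -5))) = (-13/(-1) + (⅑)*(-1)) + (-27 + (¼ - 3)) = (-13*(-1) - ⅑) + (-27 - 11/4) = (13 - ⅑) - 119/4 = 116/9 - 119/4 = -607/36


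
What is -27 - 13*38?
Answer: -521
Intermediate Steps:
-27 - 13*38 = -27 - 494 = -521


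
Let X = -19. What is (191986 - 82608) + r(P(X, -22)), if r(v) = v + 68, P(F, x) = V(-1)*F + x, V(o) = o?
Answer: 109443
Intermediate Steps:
P(F, x) = x - F (P(F, x) = -F + x = x - F)
r(v) = 68 + v
(191986 - 82608) + r(P(X, -22)) = (191986 - 82608) + (68 + (-22 - 1*(-19))) = 109378 + (68 + (-22 + 19)) = 109378 + (68 - 3) = 109378 + 65 = 109443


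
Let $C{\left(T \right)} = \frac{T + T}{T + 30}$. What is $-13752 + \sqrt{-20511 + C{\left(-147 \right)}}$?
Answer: $-13752 + \frac{i \sqrt{31193409}}{39} \approx -13752.0 + 143.21 i$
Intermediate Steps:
$C{\left(T \right)} = \frac{2 T}{30 + T}$
$-13752 + \sqrt{-20511 + C{\left(-147 \right)}} = -13752 + \sqrt{-20511 + 2 \left(-147\right) \frac{1}{30 - 147}} = -13752 + \sqrt{-20511 + 2 \left(-147\right) \frac{1}{-117}} = -13752 + \sqrt{-20511 + 2 \left(-147\right) \left(- \frac{1}{117}\right)} = -13752 + \sqrt{-20511 + \frac{98}{39}} = -13752 + \sqrt{- \frac{799831}{39}} = -13752 + \frac{i \sqrt{31193409}}{39}$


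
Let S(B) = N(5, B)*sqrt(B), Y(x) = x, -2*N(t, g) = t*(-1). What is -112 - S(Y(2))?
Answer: -112 - 5*sqrt(2)/2 ≈ -115.54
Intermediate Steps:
N(t, g) = t/2 (N(t, g) = -t*(-1)/2 = -(-1)*t/2 = t/2)
S(B) = 5*sqrt(B)/2 (S(B) = ((1/2)*5)*sqrt(B) = 5*sqrt(B)/2)
-112 - S(Y(2)) = -112 - 5*sqrt(2)/2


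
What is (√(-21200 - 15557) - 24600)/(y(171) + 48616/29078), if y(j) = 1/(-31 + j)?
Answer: -7153188000/488237 + 290780*I*√36757/488237 ≈ -14651.0 + 114.18*I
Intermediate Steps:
(√(-21200 - 15557) - 24600)/(y(171) + 48616/29078) = (√(-21200 - 15557) - 24600)/(1/(-31 + 171) + 48616/29078) = (√(-36757) - 24600)/(1/140 + 48616*(1/29078)) = (I*√36757 - 24600)/(1/140 + 24308/14539) = (-24600 + I*√36757)/(488237/290780) = (-24600 + I*√36757)*(290780/488237) = -7153188000/488237 + 290780*I*√36757/488237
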